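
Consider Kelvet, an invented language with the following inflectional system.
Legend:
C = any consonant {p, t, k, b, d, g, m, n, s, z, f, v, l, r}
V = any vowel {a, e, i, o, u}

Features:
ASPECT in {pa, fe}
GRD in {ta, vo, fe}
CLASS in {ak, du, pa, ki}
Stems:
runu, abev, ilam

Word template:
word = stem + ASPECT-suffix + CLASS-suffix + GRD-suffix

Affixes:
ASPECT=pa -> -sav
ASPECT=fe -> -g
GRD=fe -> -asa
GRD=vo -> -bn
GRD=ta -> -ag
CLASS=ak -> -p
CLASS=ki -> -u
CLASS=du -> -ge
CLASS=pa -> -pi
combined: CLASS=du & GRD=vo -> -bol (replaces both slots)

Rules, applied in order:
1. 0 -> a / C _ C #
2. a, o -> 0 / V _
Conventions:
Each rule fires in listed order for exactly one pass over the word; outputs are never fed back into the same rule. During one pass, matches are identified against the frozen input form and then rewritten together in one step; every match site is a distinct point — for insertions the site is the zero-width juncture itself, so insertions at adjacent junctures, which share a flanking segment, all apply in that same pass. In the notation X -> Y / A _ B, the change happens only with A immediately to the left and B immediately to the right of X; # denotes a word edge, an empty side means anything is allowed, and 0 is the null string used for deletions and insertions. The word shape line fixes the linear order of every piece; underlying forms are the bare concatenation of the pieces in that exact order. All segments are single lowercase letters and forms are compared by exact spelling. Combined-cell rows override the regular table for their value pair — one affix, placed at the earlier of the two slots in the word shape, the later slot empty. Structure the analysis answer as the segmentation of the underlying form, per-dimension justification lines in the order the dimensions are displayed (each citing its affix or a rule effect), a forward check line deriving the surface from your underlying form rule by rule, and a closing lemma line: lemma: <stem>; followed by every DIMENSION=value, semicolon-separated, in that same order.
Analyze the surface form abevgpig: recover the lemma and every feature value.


underlying: abev-g-pi-ag
ASPECT=fe - signalled by the affix -g
GRD=ta - signalled by the affix -ag
CLASS=pa - signalled by the affix -pi
check: abevgpiag -> abevgpiag -> abevgpig
lemma: abev; ASPECT=fe; GRD=ta; CLASS=pa


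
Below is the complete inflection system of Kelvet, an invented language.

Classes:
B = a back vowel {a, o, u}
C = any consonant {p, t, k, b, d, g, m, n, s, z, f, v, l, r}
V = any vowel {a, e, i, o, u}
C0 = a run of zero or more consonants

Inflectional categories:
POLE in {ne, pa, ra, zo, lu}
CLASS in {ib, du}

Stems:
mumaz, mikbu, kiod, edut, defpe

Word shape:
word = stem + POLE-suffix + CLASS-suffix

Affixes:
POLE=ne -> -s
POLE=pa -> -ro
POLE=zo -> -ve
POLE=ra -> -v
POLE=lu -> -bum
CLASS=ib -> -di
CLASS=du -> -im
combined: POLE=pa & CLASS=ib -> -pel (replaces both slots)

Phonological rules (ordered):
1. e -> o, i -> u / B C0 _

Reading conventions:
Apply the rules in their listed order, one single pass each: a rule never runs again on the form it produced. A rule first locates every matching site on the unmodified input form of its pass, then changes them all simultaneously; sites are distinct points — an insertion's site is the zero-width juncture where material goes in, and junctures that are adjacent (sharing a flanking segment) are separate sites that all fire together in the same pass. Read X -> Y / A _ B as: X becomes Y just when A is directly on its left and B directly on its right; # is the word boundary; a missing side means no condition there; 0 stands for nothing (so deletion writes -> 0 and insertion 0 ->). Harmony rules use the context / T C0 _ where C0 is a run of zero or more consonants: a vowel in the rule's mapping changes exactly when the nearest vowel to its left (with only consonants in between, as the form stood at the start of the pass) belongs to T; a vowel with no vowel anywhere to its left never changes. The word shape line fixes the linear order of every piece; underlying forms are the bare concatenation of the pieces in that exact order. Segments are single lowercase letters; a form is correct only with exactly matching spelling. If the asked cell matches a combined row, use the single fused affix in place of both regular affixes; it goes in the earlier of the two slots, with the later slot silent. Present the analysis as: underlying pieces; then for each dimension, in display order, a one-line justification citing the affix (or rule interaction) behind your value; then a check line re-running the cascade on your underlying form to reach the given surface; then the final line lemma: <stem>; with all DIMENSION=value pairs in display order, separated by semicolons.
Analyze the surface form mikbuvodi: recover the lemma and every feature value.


underlying: mikbu-ve-di
POLE=zo - signalled by the affix -ve
CLASS=ib - signalled by the affix -di
check: mikbuvedi -> mikbuvodi
lemma: mikbu; POLE=zo; CLASS=ib


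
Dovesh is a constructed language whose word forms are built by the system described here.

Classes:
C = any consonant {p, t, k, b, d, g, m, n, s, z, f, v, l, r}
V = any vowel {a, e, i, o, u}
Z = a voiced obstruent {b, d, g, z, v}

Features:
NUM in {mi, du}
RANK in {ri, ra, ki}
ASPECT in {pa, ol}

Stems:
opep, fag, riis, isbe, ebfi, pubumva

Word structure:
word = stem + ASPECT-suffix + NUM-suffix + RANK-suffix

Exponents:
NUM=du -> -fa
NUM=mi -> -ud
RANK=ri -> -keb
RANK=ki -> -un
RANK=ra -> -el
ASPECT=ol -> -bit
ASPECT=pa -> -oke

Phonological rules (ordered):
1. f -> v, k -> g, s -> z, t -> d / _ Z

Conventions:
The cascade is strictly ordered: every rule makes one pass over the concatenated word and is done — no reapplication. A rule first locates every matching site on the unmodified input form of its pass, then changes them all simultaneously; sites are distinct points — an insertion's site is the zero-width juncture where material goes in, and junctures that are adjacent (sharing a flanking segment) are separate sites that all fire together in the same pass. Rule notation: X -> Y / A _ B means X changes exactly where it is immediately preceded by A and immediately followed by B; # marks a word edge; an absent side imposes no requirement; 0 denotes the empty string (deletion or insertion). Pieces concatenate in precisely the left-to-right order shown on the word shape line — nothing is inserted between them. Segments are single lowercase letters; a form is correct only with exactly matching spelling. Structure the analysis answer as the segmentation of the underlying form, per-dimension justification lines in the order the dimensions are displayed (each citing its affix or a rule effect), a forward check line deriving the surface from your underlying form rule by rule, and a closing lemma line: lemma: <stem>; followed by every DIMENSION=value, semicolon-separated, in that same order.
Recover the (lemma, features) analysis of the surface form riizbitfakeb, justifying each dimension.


underlying: riis-bit-fa-keb
NUM=du - signalled by the affix -fa
RANK=ri - signalled by the affix -keb
ASPECT=ol - signalled by the affix -bit
check: riisbitfakeb -> riizbitfakeb
lemma: riis; NUM=du; RANK=ri; ASPECT=ol


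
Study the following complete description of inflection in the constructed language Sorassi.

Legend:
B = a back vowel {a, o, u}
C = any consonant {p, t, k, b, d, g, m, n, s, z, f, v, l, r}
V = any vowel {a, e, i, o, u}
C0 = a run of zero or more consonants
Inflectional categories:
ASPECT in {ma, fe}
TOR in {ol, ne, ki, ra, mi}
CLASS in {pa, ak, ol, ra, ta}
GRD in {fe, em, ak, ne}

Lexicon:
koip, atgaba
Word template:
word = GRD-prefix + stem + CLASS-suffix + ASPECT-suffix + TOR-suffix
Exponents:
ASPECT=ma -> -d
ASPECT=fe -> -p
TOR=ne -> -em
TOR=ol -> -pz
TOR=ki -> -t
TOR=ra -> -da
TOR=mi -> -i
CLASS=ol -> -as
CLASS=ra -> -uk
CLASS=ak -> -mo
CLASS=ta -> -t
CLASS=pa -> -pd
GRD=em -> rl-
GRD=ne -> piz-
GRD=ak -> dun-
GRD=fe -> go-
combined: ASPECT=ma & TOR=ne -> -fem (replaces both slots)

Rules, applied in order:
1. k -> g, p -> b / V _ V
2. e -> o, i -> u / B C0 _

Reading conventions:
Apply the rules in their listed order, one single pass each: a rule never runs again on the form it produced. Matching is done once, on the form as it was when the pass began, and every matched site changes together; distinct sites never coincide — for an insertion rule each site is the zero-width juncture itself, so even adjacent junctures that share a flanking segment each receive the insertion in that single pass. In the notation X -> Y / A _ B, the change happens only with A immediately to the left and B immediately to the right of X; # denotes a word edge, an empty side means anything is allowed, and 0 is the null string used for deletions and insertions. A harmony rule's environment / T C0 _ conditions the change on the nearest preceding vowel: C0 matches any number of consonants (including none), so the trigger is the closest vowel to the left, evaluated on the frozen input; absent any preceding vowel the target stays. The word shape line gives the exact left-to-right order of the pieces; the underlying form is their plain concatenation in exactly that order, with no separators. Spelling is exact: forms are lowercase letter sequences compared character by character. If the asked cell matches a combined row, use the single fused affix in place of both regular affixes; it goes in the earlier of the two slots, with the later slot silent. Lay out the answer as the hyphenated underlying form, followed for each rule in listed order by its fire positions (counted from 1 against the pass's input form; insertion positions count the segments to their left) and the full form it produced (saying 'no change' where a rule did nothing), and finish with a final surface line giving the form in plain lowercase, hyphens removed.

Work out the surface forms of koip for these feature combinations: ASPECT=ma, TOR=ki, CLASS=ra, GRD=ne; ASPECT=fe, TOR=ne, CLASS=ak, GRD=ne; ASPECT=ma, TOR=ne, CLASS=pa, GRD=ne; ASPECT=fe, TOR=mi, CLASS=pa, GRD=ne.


cell ASPECT=ma, TOR=ki, CLASS=ra, GRD=ne:
underlying: piz-koip-uk-d-t
1. k -> g, p -> b / V _ V: fires at position(s) 7: pizkoibukdt
2. e -> o, i -> u / B C0 _: fires at position(s) 6: pizkoubukdt
surface: pizkoubukdt

cell ASPECT=fe, TOR=ne, CLASS=ak, GRD=ne:
underlying: piz-koip-mo-p-em
1. k -> g, p -> b / V _ V: fires at position(s) 10: pizkoipmobem
2. e -> o, i -> u / B C0 _: fires at position(s) 6, 11: pizkoupmobom
surface: pizkoupmobom

cell ASPECT=ma, TOR=ne, CLASS=pa, GRD=ne:
underlying: piz-koip-pd-fem
1. k -> g, p -> b / V _ V: no change
2. e -> o, i -> u / B C0 _: fires at position(s) 6: pizkouppdfem
surface: pizkouppdfem

cell ASPECT=fe, TOR=mi, CLASS=pa, GRD=ne:
underlying: piz-koip-pd-p-i
1. k -> g, p -> b / V _ V: no change
2. e -> o, i -> u / B C0 _: fires at position(s) 6: pizkouppdpi
surface: pizkouppdpi


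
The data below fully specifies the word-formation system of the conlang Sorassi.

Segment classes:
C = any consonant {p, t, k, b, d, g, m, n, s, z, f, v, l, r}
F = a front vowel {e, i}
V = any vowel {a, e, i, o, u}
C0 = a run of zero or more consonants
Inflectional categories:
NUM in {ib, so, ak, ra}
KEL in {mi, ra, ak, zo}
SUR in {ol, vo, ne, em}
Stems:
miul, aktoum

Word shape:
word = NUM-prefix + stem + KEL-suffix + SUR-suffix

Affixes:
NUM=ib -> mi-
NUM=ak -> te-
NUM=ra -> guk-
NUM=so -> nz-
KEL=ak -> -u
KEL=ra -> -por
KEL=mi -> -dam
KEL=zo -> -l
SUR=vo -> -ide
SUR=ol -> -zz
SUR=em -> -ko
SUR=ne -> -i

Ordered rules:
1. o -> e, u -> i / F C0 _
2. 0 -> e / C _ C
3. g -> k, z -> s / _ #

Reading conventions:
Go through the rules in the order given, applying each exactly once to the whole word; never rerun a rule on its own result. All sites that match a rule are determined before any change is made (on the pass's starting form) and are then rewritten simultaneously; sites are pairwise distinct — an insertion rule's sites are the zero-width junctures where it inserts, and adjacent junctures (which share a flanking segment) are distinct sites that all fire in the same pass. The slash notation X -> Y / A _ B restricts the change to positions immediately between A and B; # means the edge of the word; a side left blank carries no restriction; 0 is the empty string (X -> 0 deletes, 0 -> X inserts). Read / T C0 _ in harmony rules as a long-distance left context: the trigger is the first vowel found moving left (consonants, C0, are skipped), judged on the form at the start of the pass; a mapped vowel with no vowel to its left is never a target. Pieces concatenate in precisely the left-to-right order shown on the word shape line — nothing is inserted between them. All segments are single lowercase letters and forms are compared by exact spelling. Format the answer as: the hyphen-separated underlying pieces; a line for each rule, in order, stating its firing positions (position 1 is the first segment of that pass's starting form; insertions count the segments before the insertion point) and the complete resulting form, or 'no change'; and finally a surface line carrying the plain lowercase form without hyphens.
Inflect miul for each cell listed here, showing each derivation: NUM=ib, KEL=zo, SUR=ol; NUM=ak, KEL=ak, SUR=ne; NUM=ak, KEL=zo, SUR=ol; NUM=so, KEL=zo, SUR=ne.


cell NUM=ib, KEL=zo, SUR=ol:
underlying: mi-miul-l-zz
1. o -> e, u -> i / F C0 _: fires at position(s) 5: mimiillzz
2. 0 -> e / C _ C: inserts after position(s) 6, 7, 8: mimiilelezez
3. g -> k, z -> s / _ #: fires at position(s) 12: mimiilelezes
surface: mimiilelezes

cell NUM=ak, KEL=ak, SUR=ne:
underlying: te-miul-u-i
1. o -> e, u -> i / F C0 _: fires at position(s) 5: temiilui
2. 0 -> e / C _ C: no change
3. g -> k, z -> s / _ #: no change
surface: temiilui

cell NUM=ak, KEL=zo, SUR=ol:
underlying: te-miul-l-zz
1. o -> e, u -> i / F C0 _: fires at position(s) 5: temiillzz
2. 0 -> e / C _ C: inserts after position(s) 6, 7, 8: temiilelezez
3. g -> k, z -> s / _ #: fires at position(s) 12: temiilelezes
surface: temiilelezes

cell NUM=so, KEL=zo, SUR=ne:
underlying: nz-miul-l-i
1. o -> e, u -> i / F C0 _: fires at position(s) 5: nzmiilli
2. 0 -> e / C _ C: inserts after position(s) 1, 2, 6: nezemiileli
3. g -> k, z -> s / _ #: no change
surface: nezemiileli


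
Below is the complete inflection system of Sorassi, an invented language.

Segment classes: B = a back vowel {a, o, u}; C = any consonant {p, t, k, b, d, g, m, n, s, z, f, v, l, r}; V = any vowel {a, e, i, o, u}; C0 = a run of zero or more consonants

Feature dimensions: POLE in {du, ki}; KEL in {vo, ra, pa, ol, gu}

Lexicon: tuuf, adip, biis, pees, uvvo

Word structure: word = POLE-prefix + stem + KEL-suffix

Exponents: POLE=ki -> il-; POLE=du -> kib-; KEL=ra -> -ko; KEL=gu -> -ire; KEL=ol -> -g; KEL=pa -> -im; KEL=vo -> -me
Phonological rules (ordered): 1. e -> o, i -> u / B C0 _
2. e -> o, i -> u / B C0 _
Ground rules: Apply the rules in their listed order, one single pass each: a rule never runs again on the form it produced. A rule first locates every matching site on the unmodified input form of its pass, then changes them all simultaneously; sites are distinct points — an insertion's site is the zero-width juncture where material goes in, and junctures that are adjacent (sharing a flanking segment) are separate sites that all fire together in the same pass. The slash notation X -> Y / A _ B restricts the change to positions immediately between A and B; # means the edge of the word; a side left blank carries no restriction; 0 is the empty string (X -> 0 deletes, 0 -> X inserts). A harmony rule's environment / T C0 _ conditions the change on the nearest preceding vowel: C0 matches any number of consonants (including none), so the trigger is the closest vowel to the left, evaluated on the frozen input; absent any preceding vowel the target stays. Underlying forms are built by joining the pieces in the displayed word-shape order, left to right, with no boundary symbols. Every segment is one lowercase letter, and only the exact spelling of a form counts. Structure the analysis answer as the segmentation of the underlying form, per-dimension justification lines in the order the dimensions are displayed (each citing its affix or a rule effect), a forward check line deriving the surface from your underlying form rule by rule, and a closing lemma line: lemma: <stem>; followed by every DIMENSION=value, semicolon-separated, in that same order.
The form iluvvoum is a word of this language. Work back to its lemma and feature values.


underlying: il-uvvo-im
POLE=ki - signalled by the affix il-
KEL=pa - signalled by the affix -im
check: iluvvoim -> iluvvoum -> iluvvoum
lemma: uvvo; POLE=ki; KEL=pa


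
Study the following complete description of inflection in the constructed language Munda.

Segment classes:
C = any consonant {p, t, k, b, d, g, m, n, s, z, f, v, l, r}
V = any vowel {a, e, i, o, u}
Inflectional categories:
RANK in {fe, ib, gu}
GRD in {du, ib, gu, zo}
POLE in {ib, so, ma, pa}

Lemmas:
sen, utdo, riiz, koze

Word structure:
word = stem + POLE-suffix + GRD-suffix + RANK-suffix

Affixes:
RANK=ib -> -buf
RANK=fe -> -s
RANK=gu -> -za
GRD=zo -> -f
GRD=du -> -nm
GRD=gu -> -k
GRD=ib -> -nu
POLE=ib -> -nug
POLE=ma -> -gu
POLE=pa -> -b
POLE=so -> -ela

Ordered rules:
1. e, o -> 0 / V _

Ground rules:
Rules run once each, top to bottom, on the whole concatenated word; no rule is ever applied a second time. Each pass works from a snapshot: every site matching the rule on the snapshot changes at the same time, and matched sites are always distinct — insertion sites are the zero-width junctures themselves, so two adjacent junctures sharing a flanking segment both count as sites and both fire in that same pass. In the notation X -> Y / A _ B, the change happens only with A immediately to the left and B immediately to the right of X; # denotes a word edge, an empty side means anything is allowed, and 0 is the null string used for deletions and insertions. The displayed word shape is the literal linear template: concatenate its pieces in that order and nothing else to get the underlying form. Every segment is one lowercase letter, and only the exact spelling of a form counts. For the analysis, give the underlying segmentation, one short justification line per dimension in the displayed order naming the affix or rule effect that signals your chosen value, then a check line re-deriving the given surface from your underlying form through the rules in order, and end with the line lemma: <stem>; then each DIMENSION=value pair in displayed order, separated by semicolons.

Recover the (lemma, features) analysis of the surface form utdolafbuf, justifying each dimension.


underlying: utdo-ela-f-buf
RANK=ib - signalled by the affix -buf
GRD=zo - signalled by the affix -f
POLE=so - signalled by the affix -ela
check: utdoelafbuf -> utdolafbuf
lemma: utdo; RANK=ib; GRD=zo; POLE=so


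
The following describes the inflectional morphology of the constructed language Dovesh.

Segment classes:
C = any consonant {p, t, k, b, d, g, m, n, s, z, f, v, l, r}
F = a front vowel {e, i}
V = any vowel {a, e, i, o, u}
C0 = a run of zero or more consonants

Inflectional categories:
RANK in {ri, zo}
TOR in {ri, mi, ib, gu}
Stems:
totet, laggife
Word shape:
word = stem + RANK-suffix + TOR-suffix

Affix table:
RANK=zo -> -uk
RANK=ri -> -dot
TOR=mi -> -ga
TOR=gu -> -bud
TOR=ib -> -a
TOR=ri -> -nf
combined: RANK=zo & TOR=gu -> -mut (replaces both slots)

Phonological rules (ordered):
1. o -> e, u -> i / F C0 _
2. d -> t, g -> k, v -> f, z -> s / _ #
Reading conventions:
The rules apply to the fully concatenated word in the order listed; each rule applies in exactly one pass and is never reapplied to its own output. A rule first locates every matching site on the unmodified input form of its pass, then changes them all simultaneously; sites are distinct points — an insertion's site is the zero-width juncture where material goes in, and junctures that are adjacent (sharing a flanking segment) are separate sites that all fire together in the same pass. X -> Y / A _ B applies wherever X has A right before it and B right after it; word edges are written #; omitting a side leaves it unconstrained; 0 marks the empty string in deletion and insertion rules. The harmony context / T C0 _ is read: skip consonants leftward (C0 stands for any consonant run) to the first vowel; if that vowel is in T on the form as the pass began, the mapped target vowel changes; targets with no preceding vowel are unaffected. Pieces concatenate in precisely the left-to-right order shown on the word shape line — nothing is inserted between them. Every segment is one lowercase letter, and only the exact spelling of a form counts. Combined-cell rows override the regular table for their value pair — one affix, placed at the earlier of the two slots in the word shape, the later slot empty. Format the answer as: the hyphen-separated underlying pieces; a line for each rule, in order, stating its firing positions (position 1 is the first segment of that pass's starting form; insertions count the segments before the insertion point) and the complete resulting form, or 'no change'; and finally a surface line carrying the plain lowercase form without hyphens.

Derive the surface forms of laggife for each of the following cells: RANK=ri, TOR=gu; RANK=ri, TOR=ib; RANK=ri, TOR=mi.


cell RANK=ri, TOR=gu:
underlying: laggife-dot-bud
1. o -> e, u -> i / F C0 _: fires at position(s) 9: laggifedetbud
2. d -> t, g -> k, v -> f, z -> s / _ #: fires at position(s) 13: laggifedetbut
surface: laggifedetbut

cell RANK=ri, TOR=ib:
underlying: laggife-dot-a
1. o -> e, u -> i / F C0 _: fires at position(s) 9: laggifedeta
2. d -> t, g -> k, v -> f, z -> s / _ #: no change
surface: laggifedeta

cell RANK=ri, TOR=mi:
underlying: laggife-dot-ga
1. o -> e, u -> i / F C0 _: fires at position(s) 9: laggifedetga
2. d -> t, g -> k, v -> f, z -> s / _ #: no change
surface: laggifedetga


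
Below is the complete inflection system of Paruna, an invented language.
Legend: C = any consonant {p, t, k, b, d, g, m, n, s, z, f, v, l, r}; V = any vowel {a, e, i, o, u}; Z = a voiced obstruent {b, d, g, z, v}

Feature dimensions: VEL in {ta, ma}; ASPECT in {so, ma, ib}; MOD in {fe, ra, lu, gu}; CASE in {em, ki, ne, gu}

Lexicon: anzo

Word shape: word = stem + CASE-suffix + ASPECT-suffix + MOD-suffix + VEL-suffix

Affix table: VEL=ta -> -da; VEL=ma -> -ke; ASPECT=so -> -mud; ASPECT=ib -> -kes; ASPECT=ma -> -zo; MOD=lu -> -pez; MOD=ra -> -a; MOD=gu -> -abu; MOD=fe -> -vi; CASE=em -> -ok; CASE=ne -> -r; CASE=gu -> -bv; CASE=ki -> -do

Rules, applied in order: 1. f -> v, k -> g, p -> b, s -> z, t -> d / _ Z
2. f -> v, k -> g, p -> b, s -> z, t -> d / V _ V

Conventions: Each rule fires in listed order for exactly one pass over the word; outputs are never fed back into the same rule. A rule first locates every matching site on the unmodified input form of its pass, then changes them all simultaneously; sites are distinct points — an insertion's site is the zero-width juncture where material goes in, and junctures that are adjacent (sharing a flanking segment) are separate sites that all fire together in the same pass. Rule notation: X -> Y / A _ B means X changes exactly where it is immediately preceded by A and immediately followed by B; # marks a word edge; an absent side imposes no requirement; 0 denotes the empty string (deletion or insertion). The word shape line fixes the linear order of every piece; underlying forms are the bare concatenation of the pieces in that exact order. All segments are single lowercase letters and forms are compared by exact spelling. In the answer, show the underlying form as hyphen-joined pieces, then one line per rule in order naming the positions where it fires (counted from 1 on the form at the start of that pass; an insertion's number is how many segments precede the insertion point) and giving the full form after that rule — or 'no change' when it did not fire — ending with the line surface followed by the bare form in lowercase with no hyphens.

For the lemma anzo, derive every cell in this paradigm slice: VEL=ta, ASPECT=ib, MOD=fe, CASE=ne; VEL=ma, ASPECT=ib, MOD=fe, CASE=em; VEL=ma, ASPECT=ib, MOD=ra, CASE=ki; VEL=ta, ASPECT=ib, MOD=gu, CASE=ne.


cell VEL=ta, ASPECT=ib, MOD=fe, CASE=ne:
underlying: anzo-r-kes-vi-da
1. f -> v, k -> g, p -> b, s -> z, t -> d / _ Z: fires at position(s) 8: anzorkezvida
2. f -> v, k -> g, p -> b, s -> z, t -> d / V _ V: no change
surface: anzorkezvida

cell VEL=ma, ASPECT=ib, MOD=fe, CASE=em:
underlying: anzo-ok-kes-vi-ke
1. f -> v, k -> g, p -> b, s -> z, t -> d / _ Z: fires at position(s) 9: anzookkezvike
2. f -> v, k -> g, p -> b, s -> z, t -> d / V _ V: fires at position(s) 12: anzookkezvige
surface: anzookkezvige

cell VEL=ma, ASPECT=ib, MOD=ra, CASE=ki:
underlying: anzo-do-kes-a-ke
1. f -> v, k -> g, p -> b, s -> z, t -> d / _ Z: no change
2. f -> v, k -> g, p -> b, s -> z, t -> d / V _ V: fires at position(s) 7, 9, 11: anzodogezage
surface: anzodogezage

cell VEL=ta, ASPECT=ib, MOD=gu, CASE=ne:
underlying: anzo-r-kes-abu-da
1. f -> v, k -> g, p -> b, s -> z, t -> d / _ Z: no change
2. f -> v, k -> g, p -> b, s -> z, t -> d / V _ V: fires at position(s) 8: anzorkezabuda
surface: anzorkezabuda


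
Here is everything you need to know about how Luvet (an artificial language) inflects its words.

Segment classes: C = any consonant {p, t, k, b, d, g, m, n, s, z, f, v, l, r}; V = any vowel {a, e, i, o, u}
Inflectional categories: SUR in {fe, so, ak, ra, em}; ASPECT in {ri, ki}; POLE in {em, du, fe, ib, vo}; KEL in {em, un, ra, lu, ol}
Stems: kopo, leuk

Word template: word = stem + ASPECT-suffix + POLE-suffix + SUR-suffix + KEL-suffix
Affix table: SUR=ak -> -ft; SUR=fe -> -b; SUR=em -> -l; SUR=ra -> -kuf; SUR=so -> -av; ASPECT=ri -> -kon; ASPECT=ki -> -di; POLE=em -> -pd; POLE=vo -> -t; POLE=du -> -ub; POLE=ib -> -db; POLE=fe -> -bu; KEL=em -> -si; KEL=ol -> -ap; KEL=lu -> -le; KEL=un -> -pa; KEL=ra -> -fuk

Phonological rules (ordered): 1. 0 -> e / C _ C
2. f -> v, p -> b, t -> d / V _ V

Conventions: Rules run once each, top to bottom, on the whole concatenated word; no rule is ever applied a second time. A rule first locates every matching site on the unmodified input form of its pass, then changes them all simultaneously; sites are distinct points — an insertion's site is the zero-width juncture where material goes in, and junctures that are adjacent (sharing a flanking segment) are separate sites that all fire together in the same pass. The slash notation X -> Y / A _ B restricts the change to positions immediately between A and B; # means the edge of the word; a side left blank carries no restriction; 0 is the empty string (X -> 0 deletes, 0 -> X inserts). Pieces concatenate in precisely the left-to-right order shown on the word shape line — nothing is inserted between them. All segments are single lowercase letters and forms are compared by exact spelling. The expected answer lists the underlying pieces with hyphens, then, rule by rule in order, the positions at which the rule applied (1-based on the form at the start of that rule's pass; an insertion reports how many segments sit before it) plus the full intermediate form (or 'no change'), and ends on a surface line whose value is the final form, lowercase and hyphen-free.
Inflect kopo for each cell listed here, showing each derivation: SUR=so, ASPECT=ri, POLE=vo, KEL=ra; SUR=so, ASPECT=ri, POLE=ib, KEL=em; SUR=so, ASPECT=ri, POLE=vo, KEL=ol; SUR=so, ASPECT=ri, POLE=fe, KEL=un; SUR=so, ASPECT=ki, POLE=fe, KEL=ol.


cell SUR=so, ASPECT=ri, POLE=vo, KEL=ra:
underlying: kopo-kon-t-av-fuk
1. 0 -> e / C _ C: inserts after position(s) 7, 10: kopokonetavefuk
2. f -> v, p -> b, t -> d / V _ V: fires at position(s) 3, 9, 13: kobokonedavevuk
surface: kobokonedavevuk

cell SUR=so, ASPECT=ri, POLE=ib, KEL=em:
underlying: kopo-kon-db-av-si
1. 0 -> e / C _ C: inserts after position(s) 7, 8, 11: kopokonedebavesi
2. f -> v, p -> b, t -> d / V _ V: fires at position(s) 3: kobokonedebavesi
surface: kobokonedebavesi

cell SUR=so, ASPECT=ri, POLE=vo, KEL=ol:
underlying: kopo-kon-t-av-ap
1. 0 -> e / C _ C: inserts after position(s) 7: kopokonetavap
2. f -> v, p -> b, t -> d / V _ V: fires at position(s) 3, 9: kobokonedavap
surface: kobokonedavap

cell SUR=so, ASPECT=ri, POLE=fe, KEL=un:
underlying: kopo-kon-bu-av-pa
1. 0 -> e / C _ C: inserts after position(s) 7, 11: kopokonebuavepa
2. f -> v, p -> b, t -> d / V _ V: fires at position(s) 3, 14: kobokonebuaveba
surface: kobokonebuaveba

cell SUR=so, ASPECT=ki, POLE=fe, KEL=ol:
underlying: kopo-di-bu-av-ap
1. 0 -> e / C _ C: no change
2. f -> v, p -> b, t -> d / V _ V: fires at position(s) 3: kobodibuavap
surface: kobodibuavap


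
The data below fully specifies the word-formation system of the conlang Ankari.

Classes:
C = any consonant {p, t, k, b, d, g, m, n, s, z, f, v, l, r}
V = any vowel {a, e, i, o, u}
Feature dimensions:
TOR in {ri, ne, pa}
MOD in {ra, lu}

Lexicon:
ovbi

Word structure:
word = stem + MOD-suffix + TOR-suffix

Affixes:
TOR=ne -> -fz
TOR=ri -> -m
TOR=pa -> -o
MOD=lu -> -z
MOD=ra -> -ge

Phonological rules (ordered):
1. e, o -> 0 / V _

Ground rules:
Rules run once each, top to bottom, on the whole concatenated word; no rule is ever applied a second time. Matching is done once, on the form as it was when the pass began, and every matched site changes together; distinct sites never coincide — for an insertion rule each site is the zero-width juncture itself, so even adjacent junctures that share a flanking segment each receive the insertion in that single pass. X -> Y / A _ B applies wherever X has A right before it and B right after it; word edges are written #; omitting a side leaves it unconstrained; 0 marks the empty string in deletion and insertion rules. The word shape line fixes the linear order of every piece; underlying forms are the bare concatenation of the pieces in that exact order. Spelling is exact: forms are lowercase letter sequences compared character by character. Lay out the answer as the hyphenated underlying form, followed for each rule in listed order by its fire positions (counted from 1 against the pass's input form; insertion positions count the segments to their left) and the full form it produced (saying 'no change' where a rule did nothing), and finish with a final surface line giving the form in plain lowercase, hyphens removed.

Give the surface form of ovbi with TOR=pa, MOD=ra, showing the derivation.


underlying: ovbi-ge-o
1. e, o -> 0 / V _: fires at position(s) 7: ovbige
surface: ovbige


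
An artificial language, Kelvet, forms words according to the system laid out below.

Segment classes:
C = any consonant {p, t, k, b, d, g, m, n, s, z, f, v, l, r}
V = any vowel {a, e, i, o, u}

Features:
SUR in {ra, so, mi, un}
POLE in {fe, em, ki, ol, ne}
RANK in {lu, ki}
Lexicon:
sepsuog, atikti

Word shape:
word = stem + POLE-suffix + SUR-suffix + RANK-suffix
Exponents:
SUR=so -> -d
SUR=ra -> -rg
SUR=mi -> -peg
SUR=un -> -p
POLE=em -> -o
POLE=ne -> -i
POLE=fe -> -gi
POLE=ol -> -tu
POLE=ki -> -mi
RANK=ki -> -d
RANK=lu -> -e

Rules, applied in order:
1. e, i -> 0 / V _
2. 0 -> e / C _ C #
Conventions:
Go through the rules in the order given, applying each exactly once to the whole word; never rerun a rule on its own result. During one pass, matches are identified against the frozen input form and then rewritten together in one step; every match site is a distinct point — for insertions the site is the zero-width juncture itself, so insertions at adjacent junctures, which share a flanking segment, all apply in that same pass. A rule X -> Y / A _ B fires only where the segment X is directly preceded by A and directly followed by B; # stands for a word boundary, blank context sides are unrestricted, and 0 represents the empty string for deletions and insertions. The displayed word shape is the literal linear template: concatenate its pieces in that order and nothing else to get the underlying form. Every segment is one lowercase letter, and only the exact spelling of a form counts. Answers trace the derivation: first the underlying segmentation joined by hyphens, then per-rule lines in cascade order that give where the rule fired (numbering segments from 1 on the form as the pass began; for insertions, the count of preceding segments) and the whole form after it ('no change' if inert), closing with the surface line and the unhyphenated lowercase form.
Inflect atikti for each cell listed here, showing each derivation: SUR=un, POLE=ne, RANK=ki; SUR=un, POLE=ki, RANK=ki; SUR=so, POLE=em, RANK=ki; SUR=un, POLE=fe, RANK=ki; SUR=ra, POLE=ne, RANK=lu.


cell SUR=un, POLE=ne, RANK=ki:
underlying: atikti-i-p-d
1. e, i -> 0 / V _: fires at position(s) 7: atiktipd
2. 0 -> e / C _ C #: inserts after position(s) 7: atiktiped
surface: atiktiped

cell SUR=un, POLE=ki, RANK=ki:
underlying: atikti-mi-p-d
1. e, i -> 0 / V _: no change
2. 0 -> e / C _ C #: inserts after position(s) 9: atiktimiped
surface: atiktimiped

cell SUR=so, POLE=em, RANK=ki:
underlying: atikti-o-d-d
1. e, i -> 0 / V _: no change
2. 0 -> e / C _ C #: inserts after position(s) 8: atiktioded
surface: atiktioded

cell SUR=un, POLE=fe, RANK=ki:
underlying: atikti-gi-p-d
1. e, i -> 0 / V _: no change
2. 0 -> e / C _ C #: inserts after position(s) 9: atiktigiped
surface: atiktigiped

cell SUR=ra, POLE=ne, RANK=lu:
underlying: atikti-i-rg-e
1. e, i -> 0 / V _: fires at position(s) 7: atiktirge
2. 0 -> e / C _ C #: no change
surface: atiktirge


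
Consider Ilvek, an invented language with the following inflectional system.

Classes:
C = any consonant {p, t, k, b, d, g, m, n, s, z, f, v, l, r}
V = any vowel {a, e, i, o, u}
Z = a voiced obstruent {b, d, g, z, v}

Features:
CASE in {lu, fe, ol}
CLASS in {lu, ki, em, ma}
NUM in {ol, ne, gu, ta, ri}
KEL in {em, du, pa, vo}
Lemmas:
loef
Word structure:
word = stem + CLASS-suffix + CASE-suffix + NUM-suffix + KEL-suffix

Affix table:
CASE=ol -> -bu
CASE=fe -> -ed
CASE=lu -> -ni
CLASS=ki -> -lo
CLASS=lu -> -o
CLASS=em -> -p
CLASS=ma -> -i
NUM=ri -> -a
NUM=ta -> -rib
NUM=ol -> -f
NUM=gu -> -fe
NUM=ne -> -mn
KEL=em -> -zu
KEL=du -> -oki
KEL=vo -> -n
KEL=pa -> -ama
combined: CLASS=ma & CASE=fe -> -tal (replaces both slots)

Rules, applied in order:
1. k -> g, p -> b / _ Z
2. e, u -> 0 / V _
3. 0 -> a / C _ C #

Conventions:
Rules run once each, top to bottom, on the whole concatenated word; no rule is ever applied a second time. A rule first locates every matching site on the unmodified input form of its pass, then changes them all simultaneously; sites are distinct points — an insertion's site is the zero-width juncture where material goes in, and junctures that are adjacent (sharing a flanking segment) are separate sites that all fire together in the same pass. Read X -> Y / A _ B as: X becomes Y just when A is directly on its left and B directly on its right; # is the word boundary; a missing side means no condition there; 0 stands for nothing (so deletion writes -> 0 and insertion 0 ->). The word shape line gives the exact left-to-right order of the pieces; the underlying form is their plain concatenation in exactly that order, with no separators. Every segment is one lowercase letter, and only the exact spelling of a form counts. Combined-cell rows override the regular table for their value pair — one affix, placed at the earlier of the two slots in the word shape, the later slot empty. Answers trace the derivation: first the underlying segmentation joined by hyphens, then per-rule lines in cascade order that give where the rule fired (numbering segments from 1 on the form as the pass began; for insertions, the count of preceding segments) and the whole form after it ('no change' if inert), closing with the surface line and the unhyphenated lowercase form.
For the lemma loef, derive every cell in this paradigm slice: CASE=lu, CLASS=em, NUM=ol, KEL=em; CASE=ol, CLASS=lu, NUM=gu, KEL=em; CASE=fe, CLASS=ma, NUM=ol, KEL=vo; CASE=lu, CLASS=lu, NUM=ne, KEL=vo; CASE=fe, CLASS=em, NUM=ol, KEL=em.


cell CASE=lu, CLASS=em, NUM=ol, KEL=em:
underlying: loef-p-ni-f-zu
1. k -> g, p -> b / _ Z: no change
2. e, u -> 0 / V _: fires at position(s) 3: lofpnifzu
3. 0 -> a / C _ C #: no change
surface: lofpnifzu

cell CASE=ol, CLASS=lu, NUM=gu, KEL=em:
underlying: loef-o-bu-fe-zu
1. k -> g, p -> b / _ Z: no change
2. e, u -> 0 / V _: fires at position(s) 3: lofobufezu
3. 0 -> a / C _ C #: no change
surface: lofobufezu

cell CASE=fe, CLASS=ma, NUM=ol, KEL=vo:
underlying: loef-tal-f-n
1. k -> g, p -> b / _ Z: no change
2. e, u -> 0 / V _: fires at position(s) 3: loftalfn
3. 0 -> a / C _ C #: inserts after position(s) 7: loftalfan
surface: loftalfan

cell CASE=lu, CLASS=lu, NUM=ne, KEL=vo:
underlying: loef-o-ni-mn-n
1. k -> g, p -> b / _ Z: no change
2. e, u -> 0 / V _: fires at position(s) 3: lofonimnn
3. 0 -> a / C _ C #: inserts after position(s) 8: lofonimnan
surface: lofonimnan

cell CASE=fe, CLASS=em, NUM=ol, KEL=em:
underlying: loef-p-ed-f-zu
1. k -> g, p -> b / _ Z: no change
2. e, u -> 0 / V _: fires at position(s) 3: lofpedfzu
3. 0 -> a / C _ C #: no change
surface: lofpedfzu


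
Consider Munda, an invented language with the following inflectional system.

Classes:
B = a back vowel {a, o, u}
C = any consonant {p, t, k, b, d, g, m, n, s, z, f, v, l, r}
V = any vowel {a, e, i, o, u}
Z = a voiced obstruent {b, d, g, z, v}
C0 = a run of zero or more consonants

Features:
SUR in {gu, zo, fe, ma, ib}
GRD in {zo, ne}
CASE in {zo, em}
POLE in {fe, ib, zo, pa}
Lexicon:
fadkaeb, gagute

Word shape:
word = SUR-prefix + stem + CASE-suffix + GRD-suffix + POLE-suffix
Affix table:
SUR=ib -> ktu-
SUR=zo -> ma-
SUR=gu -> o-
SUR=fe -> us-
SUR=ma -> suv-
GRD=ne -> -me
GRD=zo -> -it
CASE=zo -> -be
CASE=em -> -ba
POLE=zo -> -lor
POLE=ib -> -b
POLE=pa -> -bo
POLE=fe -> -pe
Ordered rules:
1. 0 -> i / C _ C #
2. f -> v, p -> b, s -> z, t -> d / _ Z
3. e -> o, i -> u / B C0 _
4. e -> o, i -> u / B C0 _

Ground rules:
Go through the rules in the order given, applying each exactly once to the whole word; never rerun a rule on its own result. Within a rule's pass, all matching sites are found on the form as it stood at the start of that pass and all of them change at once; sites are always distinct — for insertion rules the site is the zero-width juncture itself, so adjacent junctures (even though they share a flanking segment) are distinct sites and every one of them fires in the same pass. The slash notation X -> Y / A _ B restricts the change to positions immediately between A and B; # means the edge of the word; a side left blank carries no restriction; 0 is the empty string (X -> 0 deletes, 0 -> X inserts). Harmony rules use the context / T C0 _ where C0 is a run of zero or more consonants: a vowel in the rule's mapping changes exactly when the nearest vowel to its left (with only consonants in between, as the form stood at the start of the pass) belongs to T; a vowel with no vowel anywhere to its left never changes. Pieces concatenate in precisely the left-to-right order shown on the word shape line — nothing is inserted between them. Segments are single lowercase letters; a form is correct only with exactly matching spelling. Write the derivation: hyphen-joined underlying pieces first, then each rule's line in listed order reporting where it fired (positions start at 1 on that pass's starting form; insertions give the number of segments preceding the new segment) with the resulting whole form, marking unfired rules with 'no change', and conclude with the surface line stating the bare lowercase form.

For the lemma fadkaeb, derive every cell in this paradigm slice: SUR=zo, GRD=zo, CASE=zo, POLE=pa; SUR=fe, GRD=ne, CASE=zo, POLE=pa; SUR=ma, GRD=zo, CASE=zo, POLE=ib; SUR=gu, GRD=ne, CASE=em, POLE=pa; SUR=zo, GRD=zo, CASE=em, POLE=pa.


cell SUR=zo, GRD=zo, CASE=zo, POLE=pa:
underlying: ma-fadkaeb-be-it-bo
1. 0 -> i / C _ C #: no change
2. f -> v, p -> b, s -> z, t -> d / _ Z: fires at position(s) 13: mafadkaebbeidbo
3. e -> o, i -> u / B C0 _: fires at position(s) 8: mafadkaobbeidbo
4. e -> o, i -> u / B C0 _: fires at position(s) 11: mafadkaobboidbo
surface: mafadkaobboidbo

cell SUR=fe, GRD=ne, CASE=zo, POLE=pa:
underlying: us-fadkaeb-be-me-bo
1. 0 -> i / C _ C #: no change
2. f -> v, p -> b, s -> z, t -> d / _ Z: no change
3. e -> o, i -> u / B C0 _: fires at position(s) 8: usfadkaobbemebo
4. e -> o, i -> u / B C0 _: fires at position(s) 11: usfadkaobbomebo
surface: usfadkaobbomebo

cell SUR=ma, GRD=zo, CASE=zo, POLE=ib:
underlying: suv-fadkaeb-be-it-b
1. 0 -> i / C _ C #: inserts after position(s) 14: suvfadkaebbeitib
2. f -> v, p -> b, s -> z, t -> d / _ Z: no change
3. e -> o, i -> u / B C0 _: fires at position(s) 9: suvfadkaobbeitib
4. e -> o, i -> u / B C0 _: fires at position(s) 12: suvfadkaobboitib
surface: suvfadkaobboitib

cell SUR=gu, GRD=ne, CASE=em, POLE=pa:
underlying: o-fadkaeb-ba-me-bo
1. 0 -> i / C _ C #: no change
2. f -> v, p -> b, s -> z, t -> d / _ Z: no change
3. e -> o, i -> u / B C0 _: fires at position(s) 7, 12: ofadkaobbamobo
4. e -> o, i -> u / B C0 _: no change
surface: ofadkaobbamobo

cell SUR=zo, GRD=zo, CASE=em, POLE=pa:
underlying: ma-fadkaeb-ba-it-bo
1. 0 -> i / C _ C #: no change
2. f -> v, p -> b, s -> z, t -> d / _ Z: fires at position(s) 13: mafadkaebbaidbo
3. e -> o, i -> u / B C0 _: fires at position(s) 8, 12: mafadkaobbaudbo
4. e -> o, i -> u / B C0 _: no change
surface: mafadkaobbaudbo
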